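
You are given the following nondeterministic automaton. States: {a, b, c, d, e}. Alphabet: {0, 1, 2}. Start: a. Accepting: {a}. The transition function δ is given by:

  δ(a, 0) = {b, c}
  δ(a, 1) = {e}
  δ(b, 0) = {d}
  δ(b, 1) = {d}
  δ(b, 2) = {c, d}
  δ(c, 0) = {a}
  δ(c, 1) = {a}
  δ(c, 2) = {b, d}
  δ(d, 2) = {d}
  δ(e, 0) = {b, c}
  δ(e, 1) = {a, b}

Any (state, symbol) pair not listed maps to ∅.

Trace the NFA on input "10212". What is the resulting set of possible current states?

{d}

Start in {a}.
Read '1': {a} → {e}.
Read '0': {e} → {b, c}.
Read '2': {b, c} → {b, c, d}.
Read '1': {b, c, d} → {a, d}.
Read '2': {a, d} → {d}.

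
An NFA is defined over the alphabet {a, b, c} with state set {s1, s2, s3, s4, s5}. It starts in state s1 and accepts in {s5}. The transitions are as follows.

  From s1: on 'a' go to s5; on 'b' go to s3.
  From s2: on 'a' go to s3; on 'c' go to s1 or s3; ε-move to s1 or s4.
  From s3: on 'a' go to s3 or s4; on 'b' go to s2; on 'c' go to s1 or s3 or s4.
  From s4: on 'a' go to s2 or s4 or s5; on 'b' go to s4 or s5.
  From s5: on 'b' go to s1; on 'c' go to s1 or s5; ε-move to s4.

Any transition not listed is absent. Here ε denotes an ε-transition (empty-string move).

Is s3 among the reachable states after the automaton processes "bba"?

Yes

Start in {s1}.
Read 'b': {s1} → {s3}.
Read 'b': {s3} → {s1, s2, s4}.
Read 'a': {s1, s2, s4} → {s1, s2, s3, s4, s5}.
State s3 is in {s1, s2, s3, s4, s5}.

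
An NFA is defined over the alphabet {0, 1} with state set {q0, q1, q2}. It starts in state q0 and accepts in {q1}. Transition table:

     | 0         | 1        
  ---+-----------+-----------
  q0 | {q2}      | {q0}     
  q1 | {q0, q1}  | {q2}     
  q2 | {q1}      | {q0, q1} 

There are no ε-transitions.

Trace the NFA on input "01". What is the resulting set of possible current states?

{q0, q1}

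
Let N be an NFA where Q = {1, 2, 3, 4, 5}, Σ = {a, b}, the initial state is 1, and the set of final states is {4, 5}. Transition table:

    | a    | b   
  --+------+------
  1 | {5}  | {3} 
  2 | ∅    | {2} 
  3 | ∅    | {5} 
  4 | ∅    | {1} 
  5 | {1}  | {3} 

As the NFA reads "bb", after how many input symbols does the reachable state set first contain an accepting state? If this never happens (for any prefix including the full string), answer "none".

Start in {1}.
Read 'b': 1→{3}; now {3}.
Read 'b': 3→{5}; now {5}.
None of the earlier sets intersect F, but {5} does.

2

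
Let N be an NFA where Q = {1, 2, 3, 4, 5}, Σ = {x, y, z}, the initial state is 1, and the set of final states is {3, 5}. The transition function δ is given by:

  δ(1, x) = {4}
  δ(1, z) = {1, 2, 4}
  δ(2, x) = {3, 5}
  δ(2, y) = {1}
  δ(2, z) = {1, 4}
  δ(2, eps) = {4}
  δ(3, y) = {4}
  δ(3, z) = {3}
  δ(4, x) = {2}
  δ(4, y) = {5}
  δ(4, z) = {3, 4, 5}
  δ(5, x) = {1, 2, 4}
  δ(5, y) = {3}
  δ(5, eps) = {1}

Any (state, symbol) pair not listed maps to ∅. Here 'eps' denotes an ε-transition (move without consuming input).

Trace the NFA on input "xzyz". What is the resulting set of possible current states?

{1, 2, 3, 4, 5}

Start in {1}.
Read 'x': {1} → {4}.
Read 'z': {4} → {1, 3, 4, 5}.
Read 'y': {1, 3, 4, 5} → {1, 3, 4, 5}.
Read 'z': {1, 3, 4, 5} → {1, 2, 3, 4, 5}.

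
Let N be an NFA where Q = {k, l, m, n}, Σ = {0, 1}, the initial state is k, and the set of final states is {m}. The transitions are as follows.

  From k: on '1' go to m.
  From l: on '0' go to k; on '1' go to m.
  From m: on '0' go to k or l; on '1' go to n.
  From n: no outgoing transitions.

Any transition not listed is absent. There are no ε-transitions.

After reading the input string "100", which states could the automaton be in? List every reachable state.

{k}

Start in {k}.
Read '1': {k} → {m}.
Read '0': {m} → {k, l}.
Read '0': {k, l} → {k}.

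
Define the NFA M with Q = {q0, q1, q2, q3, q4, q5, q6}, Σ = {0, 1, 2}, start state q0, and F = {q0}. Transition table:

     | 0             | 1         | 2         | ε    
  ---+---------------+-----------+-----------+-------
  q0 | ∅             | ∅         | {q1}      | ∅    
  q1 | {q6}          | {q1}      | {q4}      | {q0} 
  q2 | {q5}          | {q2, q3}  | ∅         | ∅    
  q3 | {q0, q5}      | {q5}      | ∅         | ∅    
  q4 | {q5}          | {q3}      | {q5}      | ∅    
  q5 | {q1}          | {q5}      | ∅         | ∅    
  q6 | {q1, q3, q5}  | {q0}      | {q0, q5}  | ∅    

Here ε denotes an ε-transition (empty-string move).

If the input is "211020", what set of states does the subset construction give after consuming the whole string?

Start in {q0}.
Read '2': q0→{q1}; union {q1}; ε-closure = {q0, q1}.
Read '1': q0→∅, q1→{q1}; union {q1}; ε-closure = {q0, q1}.
Read '1': q0→∅, q1→{q1}; union {q1}; ε-closure = {q0, q1}.
Read '0': q0→∅, q1→{q6}; now {q6}.
Read '2': q6→{q0, q5}; now {q0, q5}.
Read '0': q0→∅, q5→{q1}; union {q1}; ε-closure = {q0, q1}.

{q0, q1}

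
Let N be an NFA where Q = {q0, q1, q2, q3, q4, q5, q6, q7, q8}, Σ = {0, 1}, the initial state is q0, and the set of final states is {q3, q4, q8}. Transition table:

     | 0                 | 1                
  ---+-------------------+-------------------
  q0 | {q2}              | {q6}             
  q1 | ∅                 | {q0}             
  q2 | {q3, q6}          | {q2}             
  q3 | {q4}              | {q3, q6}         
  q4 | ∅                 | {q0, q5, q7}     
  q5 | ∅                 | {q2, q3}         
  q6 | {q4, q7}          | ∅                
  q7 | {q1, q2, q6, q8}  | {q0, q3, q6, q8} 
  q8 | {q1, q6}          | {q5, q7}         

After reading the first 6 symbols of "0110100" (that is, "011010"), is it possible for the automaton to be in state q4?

Yes

Start in {q0}.
Read '0': {q0} → {q2}.
Read '1': {q2} → {q2}.
Read '1': {q2} → {q2}.
Read '0': {q2} → {q3, q6}.
Read '1': {q3, q6} → {q3, q6}.
Read '0': {q3, q6} → {q4, q7}.
State q4 is in {q4, q7}.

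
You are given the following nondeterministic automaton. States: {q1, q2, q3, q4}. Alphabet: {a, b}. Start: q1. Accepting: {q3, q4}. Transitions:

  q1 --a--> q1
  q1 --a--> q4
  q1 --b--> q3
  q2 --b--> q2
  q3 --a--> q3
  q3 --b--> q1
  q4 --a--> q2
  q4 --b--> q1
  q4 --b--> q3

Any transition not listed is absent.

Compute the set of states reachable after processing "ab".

Start in {q1}.
Read 'a': {q1} → {q1, q4}.
Read 'b': {q1, q4} → {q1, q3}.

{q1, q3}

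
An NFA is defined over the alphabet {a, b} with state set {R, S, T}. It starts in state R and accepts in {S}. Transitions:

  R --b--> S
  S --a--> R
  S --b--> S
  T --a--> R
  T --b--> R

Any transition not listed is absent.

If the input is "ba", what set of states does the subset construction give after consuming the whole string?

Start in {R}.
Read 'b': R→{S}; now {S}.
Read 'a': S→{R}; now {R}.

{R}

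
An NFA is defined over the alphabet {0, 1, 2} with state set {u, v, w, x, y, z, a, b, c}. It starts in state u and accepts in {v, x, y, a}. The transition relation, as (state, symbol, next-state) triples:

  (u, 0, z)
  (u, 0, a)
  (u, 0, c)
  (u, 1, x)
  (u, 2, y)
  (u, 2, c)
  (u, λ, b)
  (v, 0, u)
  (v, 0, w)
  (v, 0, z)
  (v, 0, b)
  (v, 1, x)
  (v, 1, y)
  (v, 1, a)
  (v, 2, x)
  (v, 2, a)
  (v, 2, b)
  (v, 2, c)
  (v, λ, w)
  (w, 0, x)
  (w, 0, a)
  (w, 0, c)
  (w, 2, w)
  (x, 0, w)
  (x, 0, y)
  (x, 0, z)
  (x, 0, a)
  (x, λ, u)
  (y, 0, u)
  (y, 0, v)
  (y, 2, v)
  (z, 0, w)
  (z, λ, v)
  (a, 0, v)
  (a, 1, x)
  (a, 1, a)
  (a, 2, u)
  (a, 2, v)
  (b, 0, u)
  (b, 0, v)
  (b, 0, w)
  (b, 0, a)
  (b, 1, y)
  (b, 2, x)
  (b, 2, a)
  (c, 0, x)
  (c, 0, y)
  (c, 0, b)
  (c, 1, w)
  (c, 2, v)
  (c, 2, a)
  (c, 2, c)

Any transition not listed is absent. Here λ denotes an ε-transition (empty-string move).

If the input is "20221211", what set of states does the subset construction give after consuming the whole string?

Start: ε-closure({u}) = {u, b}.
Read '2': {u, b} → {u, x, y, a, b, c}.
Read '0': {u, x, y, a, b, c} → {u, v, w, x, y, z, a, b, c}.
Read '2': {u, v, w, x, y, z, a, b, c} → {u, v, w, x, y, a, b, c}.
Read '2': {u, v, w, x, y, a, b, c} → {u, v, w, x, y, a, b, c}.
Read '1': {u, v, w, x, y, a, b, c} → {u, w, x, y, a, b}.
Read '2': {u, w, x, y, a, b} → {u, v, w, x, y, a, b, c}.
Read '1': {u, v, w, x, y, a, b, c} → {u, w, x, y, a, b}.
Read '1': {u, w, x, y, a, b} → {u, x, y, a, b}.

{u, x, y, a, b}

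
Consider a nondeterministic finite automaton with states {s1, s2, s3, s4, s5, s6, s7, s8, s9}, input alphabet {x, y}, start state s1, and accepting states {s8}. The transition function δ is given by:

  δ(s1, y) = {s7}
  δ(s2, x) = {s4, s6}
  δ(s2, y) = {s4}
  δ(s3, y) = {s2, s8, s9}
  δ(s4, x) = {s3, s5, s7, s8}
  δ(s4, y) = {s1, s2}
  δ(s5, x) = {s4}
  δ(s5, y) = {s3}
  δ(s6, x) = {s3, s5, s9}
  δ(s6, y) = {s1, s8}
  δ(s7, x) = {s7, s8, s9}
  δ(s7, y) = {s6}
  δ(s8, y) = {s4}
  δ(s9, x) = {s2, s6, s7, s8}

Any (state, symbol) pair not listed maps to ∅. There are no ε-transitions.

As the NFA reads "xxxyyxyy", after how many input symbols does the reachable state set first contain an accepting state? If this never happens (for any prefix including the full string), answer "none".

Start in {s1}.
Read 'x': s1→∅; now ∅.
The set is empty and remains empty for the remaining 7 symbols.
No reachable set along the way intersects F.

none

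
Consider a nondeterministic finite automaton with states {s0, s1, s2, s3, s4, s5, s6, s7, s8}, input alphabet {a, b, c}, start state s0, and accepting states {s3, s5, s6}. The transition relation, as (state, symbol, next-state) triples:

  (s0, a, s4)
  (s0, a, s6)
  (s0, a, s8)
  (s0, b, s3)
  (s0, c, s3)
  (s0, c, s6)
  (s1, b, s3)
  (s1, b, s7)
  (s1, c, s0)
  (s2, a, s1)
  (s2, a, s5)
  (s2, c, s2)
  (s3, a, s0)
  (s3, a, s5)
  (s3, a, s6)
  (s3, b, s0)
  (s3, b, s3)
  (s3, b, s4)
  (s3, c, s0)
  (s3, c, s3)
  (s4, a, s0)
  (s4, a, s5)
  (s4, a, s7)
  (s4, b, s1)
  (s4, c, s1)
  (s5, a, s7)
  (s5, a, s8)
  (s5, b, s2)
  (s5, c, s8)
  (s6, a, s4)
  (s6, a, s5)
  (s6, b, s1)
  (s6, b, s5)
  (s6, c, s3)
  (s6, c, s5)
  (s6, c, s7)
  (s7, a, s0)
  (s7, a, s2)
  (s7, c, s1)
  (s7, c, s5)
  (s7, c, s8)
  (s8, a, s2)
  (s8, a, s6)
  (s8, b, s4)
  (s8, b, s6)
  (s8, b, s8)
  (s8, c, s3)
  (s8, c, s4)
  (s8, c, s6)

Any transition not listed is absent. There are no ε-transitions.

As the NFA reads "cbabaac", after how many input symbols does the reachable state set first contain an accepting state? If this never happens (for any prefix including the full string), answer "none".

1

Start in {s0}.
Read 'c': s0→{s3, s6}; now {s3, s6}.
None of the earlier sets intersect F, but {s3, s6} does.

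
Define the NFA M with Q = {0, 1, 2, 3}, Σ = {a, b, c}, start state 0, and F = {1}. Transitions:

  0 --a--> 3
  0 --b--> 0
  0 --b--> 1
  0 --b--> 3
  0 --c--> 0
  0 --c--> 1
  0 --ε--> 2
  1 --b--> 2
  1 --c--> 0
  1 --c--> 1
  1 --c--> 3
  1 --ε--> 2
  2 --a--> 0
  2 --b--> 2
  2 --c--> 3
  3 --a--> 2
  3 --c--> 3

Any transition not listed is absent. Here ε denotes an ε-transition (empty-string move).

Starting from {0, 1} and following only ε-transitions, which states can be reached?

{0, 1, 2}

Begin with {0, 1}.
ε-move 0 → 2; add 2.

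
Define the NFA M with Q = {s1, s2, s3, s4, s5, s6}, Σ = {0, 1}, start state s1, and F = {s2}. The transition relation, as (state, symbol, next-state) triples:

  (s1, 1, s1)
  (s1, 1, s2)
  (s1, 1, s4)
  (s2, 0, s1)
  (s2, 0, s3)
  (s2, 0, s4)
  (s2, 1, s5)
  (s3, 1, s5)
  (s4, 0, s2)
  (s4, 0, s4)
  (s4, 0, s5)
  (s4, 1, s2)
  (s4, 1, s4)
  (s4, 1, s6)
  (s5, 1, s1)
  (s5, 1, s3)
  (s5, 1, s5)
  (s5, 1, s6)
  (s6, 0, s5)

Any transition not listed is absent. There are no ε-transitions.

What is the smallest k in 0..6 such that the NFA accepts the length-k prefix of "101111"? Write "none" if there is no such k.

1

Start in {s1}.
Read '1': {s1} → {s1, s2, s4}.
None of the earlier sets intersect F, but {s1, s2, s4} does.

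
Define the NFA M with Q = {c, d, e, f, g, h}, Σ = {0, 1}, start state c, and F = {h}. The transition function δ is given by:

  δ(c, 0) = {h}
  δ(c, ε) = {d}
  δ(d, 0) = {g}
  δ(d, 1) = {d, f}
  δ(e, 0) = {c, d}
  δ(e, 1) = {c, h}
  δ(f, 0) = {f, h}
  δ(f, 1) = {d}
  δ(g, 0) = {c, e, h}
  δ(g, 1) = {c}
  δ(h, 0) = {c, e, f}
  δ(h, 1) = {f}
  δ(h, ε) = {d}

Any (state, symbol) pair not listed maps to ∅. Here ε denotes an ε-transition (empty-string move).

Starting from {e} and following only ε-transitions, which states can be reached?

Begin with {e}.
No ε-moves leave this set, so the closure equals the set itself.

{e}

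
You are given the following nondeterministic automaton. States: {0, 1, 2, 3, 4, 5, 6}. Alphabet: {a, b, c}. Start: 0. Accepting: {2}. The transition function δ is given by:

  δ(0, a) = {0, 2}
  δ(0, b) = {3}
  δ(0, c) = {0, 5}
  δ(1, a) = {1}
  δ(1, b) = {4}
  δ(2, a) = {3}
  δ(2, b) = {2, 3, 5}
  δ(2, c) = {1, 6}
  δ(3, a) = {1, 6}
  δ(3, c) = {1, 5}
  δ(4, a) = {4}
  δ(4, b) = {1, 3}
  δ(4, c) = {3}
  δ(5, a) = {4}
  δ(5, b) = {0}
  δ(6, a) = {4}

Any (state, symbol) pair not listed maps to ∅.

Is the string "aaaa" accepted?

Yes

Start in {0}.
Read 'a': 0→{0, 2}; now {0, 2}.
Read 'a': 0→{0, 2}, 2→{3}; now {0, 2, 3}.
Read 'a': 0→{0, 2}, 2→{3}, 3→{1, 6}; now {0, 1, 2, 3, 6}.
Read 'a': 0→{0, 2}, 1→{1}, 2→{3}, 3→{1, 6}, 6→{4}; now {0, 1, 2, 3, 4, 6}.
The final set {0, 1, 2, 3, 4, 6} contains the accepting state 2.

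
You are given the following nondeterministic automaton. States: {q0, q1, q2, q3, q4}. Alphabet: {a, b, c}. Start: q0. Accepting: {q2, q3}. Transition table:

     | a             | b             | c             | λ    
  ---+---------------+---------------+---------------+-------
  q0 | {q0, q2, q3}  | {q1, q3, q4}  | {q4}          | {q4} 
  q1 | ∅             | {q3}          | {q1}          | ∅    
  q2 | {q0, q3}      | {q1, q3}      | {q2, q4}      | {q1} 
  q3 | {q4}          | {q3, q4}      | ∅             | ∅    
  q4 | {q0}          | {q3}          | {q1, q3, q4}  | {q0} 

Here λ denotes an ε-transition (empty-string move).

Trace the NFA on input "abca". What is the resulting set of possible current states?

Start: ε-closure({q0}) = {q0, q4}.
Read 'a': q0→{q0, q2, q3}, q4→{q0}; union {q0, q2, q3}; ε-closure = {q0, q1, q2, q3, q4}.
Read 'b': q0→{q1, q3, q4}, q1→{q3}, q2→{q1, q3}, q3→{q3, q4}, q4→{q3}; union {q1, q3, q4}; ε-closure = {q0, q1, q3, q4}.
Read 'c': q0→{q4}, q1→{q1}, q3→∅, q4→{q1, q3, q4}; union {q1, q3, q4}; ε-closure = {q0, q1, q3, q4}.
Read 'a': q0→{q0, q2, q3}, q1→∅, q3→{q4}, q4→{q0}; union {q0, q2, q3, q4}; ε-closure = {q0, q1, q2, q3, q4}.

{q0, q1, q2, q3, q4}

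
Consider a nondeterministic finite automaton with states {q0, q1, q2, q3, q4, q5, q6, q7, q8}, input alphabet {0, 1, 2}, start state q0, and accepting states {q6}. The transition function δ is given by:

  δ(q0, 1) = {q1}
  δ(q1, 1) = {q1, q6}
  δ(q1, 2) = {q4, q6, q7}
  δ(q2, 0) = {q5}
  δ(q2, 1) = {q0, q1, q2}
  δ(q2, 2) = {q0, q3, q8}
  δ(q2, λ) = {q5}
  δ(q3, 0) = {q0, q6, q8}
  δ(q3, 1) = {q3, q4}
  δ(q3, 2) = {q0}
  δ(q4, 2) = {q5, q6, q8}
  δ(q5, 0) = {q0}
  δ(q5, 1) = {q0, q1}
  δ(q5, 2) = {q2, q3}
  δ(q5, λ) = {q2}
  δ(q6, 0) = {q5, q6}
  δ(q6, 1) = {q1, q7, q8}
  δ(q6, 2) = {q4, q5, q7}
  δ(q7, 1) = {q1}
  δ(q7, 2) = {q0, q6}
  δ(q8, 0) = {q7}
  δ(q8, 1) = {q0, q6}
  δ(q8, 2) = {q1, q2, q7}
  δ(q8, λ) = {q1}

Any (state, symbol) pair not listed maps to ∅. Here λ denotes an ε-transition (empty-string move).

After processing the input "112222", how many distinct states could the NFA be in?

9

Start in {q0}.
Read '1': q0→{q1}; now {q1}.
Read '1': q1→{q1, q6}; now {q1, q6}.
Read '2': q1→{q4, q6, q7}, q6→{q4, q5, q7}; union {q4, q5, q6, q7}; ε-closure = {q2, q4, q5, q6, q7}.
Read '2': q2→{q0, q3, q8}, q4→{q5, q6, q8}, q5→{q2, q3}, q6→{q4, q5, q7}, q7→{q0, q6}; union {q0, q2, q3, q4, q5, q6, q7, q8}; ε-closure = {q0, q1, q2, q3, q4, q5, q6, q7, q8}.
Read '2': q0→∅, q1→{q4, q6, q7}, q2→{q0, q3, q8}, q3→{q0}, q4→{q5, q6, q8}, q5→{q2, q3}, q6→{q4, q5, q7}, q7→{q0, q6}, q8→{q1, q2, q7}; now {q0, q1, q2, q3, q4, q5, q6, q7, q8}.
Read '2': q0→∅, q1→{q4, q6, q7}, q2→{q0, q3, q8}, q3→{q0}, q4→{q5, q6, q8}, q5→{q2, q3}, q6→{q4, q5, q7}, q7→{q0, q6}, q8→{q1, q2, q7}; now {q0, q1, q2, q3, q4, q5, q6, q7, q8}.
That set has 9 states.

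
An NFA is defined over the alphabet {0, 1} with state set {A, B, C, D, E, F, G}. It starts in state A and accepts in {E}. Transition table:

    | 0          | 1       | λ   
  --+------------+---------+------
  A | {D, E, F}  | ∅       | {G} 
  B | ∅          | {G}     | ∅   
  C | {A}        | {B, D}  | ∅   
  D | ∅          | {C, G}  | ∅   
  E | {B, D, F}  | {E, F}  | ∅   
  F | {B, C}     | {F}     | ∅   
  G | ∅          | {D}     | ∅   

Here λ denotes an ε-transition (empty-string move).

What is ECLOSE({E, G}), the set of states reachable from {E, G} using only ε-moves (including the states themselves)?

Begin with {E, G}.
No ε-moves leave this set, so the closure equals the set itself.

{E, G}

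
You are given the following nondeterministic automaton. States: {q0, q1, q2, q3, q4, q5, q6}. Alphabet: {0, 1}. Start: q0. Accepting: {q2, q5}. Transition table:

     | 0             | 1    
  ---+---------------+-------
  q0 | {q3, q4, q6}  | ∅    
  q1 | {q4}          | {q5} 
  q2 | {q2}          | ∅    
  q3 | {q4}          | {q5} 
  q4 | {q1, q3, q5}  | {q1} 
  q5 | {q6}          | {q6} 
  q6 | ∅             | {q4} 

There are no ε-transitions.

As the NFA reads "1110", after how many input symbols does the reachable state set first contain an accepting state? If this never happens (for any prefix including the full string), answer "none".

none

Start in {q0}.
Read '1': q0→∅; now ∅.
The set is empty and remains empty for the remaining 3 symbols.
No reachable set along the way intersects F.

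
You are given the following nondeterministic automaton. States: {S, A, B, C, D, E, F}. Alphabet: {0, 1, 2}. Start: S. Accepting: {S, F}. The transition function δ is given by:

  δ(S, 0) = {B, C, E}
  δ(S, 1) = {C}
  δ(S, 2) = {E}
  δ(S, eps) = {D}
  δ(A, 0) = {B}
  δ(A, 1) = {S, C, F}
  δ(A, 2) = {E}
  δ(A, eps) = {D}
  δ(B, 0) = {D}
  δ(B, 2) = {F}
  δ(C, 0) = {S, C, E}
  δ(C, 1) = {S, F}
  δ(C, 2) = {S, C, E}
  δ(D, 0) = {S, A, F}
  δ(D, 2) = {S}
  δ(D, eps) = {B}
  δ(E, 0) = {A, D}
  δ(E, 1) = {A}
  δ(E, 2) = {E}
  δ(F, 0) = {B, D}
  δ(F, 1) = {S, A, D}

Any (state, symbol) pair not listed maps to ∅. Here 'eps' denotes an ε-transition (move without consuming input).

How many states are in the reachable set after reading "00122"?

6

Start: ε-closure({S}) = {S, B, D}.
Read '0': {S, B, D} → {S, A, B, C, D, E, F}.
Read '0': {S, A, B, C, D, E, F} → {S, A, B, C, D, E, F}.
Read '1': {S, A, B, C, D, E, F} → {S, A, B, C, D, F}.
Read '2': {S, A, B, C, D, F} → {S, B, C, D, E, F}.
Read '2': {S, B, C, D, E, F} → {S, B, C, D, E, F}.
That set has 6 states.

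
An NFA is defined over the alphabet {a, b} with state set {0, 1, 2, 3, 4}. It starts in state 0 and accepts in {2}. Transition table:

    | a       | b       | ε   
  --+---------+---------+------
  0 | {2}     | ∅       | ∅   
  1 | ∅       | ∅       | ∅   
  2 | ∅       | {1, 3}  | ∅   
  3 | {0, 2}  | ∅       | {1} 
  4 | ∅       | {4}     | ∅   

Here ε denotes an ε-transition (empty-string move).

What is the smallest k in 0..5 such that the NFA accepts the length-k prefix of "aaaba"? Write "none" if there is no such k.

Start in {0}.
Read 'a': 0→{2}; now {2}.
None of the earlier sets intersect F, but {2} does.

1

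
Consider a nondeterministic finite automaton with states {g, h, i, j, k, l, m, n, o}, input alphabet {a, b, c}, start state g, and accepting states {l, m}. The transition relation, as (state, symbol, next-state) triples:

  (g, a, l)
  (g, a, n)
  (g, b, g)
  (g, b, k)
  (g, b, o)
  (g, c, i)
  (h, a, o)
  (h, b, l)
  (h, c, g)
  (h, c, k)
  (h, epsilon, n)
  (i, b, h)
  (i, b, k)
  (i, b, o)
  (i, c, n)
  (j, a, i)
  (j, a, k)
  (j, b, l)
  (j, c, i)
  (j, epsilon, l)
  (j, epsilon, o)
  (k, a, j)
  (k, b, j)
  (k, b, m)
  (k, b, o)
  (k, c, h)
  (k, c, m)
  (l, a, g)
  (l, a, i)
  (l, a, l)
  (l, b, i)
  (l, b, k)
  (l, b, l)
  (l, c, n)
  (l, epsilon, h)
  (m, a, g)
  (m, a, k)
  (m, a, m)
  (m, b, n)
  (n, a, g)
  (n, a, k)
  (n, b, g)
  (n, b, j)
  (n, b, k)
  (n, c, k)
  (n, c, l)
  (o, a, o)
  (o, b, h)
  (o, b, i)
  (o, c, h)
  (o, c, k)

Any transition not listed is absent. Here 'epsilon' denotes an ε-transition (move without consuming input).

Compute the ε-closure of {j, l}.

{h, j, l, n, o}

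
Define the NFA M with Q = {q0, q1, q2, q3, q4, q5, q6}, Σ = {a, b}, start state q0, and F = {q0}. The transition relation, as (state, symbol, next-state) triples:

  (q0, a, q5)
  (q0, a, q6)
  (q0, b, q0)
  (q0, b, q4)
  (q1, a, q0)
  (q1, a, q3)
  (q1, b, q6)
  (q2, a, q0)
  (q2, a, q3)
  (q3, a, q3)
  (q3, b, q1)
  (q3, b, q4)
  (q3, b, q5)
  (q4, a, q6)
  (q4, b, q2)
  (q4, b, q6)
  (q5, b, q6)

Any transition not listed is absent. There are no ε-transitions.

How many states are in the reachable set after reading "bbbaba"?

4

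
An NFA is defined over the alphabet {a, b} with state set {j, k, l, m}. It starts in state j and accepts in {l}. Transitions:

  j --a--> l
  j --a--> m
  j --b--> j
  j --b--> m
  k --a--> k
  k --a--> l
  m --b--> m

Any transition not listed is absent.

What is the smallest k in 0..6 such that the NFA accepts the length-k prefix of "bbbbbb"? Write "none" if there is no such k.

none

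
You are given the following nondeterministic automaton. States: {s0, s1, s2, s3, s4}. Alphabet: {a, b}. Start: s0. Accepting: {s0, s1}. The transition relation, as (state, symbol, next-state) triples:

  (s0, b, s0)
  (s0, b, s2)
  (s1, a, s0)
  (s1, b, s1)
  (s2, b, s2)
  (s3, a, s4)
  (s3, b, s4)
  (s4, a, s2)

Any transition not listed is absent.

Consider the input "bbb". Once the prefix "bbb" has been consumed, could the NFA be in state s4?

Start in {s0}.
Read 'b': s0→{s0, s2}; now {s0, s2}.
Read 'b': s0→{s0, s2}, s2→{s2}; now {s0, s2}.
Read 'b': s0→{s0, s2}, s2→{s2}; now {s0, s2}.
State s4 is not in {s0, s2}.

No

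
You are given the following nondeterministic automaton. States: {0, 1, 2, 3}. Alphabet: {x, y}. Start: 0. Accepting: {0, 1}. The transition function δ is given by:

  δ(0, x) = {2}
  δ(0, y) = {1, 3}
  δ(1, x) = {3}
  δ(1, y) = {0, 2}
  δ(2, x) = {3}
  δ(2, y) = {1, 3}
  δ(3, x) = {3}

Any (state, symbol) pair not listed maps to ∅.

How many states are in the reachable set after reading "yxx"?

Start in {0}.
Read 'y': 0→{1, 3}; now {1, 3}.
Read 'x': 1→{3}, 3→{3}; now {3}.
Read 'x': 3→{3}; now {3}.
That set has 1 state.

1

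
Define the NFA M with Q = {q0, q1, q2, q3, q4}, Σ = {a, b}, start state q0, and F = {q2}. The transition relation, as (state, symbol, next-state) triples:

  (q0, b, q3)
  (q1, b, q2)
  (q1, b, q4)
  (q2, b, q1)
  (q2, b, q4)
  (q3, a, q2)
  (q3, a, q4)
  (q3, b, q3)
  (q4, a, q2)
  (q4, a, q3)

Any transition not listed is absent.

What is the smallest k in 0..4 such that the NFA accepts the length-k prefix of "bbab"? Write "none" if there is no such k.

3

Start in {q0}.
Read 'b': q0→{q3}; now {q3}.
Read 'b': q3→{q3}; now {q3}.
Read 'a': q3→{q2, q4}; now {q2, q4}.
None of the earlier sets intersect F, but {q2, q4} does.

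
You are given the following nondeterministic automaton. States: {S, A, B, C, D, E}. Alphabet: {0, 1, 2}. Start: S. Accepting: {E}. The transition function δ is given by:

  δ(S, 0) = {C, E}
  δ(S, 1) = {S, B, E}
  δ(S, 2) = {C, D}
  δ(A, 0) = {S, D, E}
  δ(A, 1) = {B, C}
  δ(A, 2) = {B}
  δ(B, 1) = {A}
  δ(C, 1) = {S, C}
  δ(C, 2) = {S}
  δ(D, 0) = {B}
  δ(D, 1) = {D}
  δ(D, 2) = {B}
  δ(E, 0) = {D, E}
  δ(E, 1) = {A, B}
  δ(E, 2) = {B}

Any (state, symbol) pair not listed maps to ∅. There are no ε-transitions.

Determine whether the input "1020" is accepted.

Start in {S}.
Read '1': {S} → {S, B, E}.
Read '0': {S, B, E} → {C, D, E}.
Read '2': {C, D, E} → {S, B}.
Read '0': {S, B} → {C, E}.
The final set {C, E} contains the accepting state E.

Yes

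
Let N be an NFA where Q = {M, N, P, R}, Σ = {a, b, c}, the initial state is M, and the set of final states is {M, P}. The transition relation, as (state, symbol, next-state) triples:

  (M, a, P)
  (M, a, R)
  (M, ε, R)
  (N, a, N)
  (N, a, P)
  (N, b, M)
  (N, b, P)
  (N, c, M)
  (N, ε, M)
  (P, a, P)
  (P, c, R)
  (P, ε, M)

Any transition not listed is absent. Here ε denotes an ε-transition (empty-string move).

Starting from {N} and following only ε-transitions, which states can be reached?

{M, N, R}

Begin with {N}.
ε-move N → M; add M.
ε-move M → R; add R.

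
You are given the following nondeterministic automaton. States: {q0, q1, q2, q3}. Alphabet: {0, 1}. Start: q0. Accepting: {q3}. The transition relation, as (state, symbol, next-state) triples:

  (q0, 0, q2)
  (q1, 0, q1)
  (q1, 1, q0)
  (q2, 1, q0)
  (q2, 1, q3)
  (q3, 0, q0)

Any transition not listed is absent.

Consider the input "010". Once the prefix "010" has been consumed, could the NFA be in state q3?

No

Start in {q0}.
Read '0': {q0} → {q2}.
Read '1': {q2} → {q0, q3}.
Read '0': {q0, q3} → {q0, q2}.
State q3 is not in {q0, q2}.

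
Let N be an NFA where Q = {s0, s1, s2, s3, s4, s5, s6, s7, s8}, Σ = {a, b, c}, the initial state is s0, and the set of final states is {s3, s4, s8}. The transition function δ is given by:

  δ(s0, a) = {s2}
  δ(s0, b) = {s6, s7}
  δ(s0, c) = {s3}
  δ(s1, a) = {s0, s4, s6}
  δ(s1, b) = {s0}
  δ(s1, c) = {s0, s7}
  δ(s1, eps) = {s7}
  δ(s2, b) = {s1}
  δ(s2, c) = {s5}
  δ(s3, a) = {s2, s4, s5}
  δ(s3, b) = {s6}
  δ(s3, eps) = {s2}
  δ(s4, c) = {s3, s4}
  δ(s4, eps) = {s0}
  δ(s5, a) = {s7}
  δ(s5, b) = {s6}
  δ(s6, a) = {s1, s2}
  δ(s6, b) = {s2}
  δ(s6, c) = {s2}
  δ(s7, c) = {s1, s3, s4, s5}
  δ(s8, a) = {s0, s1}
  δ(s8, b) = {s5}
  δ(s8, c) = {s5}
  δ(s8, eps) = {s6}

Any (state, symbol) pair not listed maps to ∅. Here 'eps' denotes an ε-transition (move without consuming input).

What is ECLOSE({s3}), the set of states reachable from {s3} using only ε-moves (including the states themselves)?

{s2, s3}

Begin with {s3}.
ε-move s3 → s2; add s2.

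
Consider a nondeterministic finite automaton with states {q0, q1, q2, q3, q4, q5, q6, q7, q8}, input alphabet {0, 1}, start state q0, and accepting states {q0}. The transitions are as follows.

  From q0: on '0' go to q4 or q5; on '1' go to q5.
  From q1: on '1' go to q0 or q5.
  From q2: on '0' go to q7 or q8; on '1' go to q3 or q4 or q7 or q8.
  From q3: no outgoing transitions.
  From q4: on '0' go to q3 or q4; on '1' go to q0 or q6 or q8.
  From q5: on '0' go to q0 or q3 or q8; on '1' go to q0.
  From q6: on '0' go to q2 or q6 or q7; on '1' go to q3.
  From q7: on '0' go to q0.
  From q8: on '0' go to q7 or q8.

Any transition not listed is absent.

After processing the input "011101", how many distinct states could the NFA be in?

3

Start in {q0}.
Read '0': q0→{q4, q5}; now {q4, q5}.
Read '1': q4→{q0, q6, q8}, q5→{q0}; now {q0, q6, q8}.
Read '1': q0→{q5}, q6→{q3}, q8→∅; now {q3, q5}.
Read '1': q3→∅, q5→{q0}; now {q0}.
Read '0': q0→{q4, q5}; now {q4, q5}.
Read '1': q4→{q0, q6, q8}, q5→{q0}; now {q0, q6, q8}.
That set has 3 states.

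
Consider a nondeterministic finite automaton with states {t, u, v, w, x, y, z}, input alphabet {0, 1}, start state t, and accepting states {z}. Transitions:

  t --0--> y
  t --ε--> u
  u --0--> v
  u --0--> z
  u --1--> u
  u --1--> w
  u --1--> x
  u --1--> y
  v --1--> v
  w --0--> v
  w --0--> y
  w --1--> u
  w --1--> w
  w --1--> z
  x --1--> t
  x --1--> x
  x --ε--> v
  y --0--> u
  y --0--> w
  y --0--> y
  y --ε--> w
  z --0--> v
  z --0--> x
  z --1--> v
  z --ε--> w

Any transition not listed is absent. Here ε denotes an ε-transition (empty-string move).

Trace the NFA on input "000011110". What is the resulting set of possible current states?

Start: ε-closure({t}) = {t, u}.
Read '0': {t, u} → {v, w, y, z}.
Read '0': {v, w, y, z} → {u, v, w, x, y}.
Read '0': {u, v, w, x, y} → {u, v, w, y, z}.
Read '0': {u, v, w, y, z} → {u, v, w, x, y, z}.
Read '1': {u, v, w, x, y, z} → {t, u, v, w, x, y, z}.
Read '1': {t, u, v, w, x, y, z} → {t, u, v, w, x, y, z}.
Read '1': {t, u, v, w, x, y, z} → {t, u, v, w, x, y, z}.
Read '1': {t, u, v, w, x, y, z} → {t, u, v, w, x, y, z}.
Read '0': {t, u, v, w, x, y, z} → {u, v, w, x, y, z}.

{u, v, w, x, y, z}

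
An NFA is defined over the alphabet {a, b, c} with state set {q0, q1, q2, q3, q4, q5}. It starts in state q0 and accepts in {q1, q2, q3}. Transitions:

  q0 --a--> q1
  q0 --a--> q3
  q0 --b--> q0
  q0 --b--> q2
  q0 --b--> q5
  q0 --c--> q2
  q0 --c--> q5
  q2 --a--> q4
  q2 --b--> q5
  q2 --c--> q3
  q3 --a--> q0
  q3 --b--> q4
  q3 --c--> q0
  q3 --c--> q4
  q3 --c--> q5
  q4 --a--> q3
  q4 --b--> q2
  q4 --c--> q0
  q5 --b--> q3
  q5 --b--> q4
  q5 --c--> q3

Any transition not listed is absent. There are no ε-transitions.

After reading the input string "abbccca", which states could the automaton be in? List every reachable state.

{q0, q1, q3, q4}

Start in {q0}.
Read 'a': q0→{q1, q3}; now {q1, q3}.
Read 'b': q1→∅, q3→{q4}; now {q4}.
Read 'b': q4→{q2}; now {q2}.
Read 'c': q2→{q3}; now {q3}.
Read 'c': q3→{q0, q4, q5}; now {q0, q4, q5}.
Read 'c': q0→{q2, q5}, q4→{q0}, q5→{q3}; now {q0, q2, q3, q5}.
Read 'a': q0→{q1, q3}, q2→{q4}, q3→{q0}, q5→∅; now {q0, q1, q3, q4}.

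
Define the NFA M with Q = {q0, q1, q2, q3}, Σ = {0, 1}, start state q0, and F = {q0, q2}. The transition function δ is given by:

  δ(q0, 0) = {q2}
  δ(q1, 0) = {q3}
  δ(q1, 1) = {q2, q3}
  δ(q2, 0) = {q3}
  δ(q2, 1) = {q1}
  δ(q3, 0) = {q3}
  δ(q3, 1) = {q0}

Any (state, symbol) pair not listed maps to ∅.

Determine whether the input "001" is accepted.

Yes

Start in {q0}.
Read '0': {q0} → {q2}.
Read '0': {q2} → {q3}.
Read '1': {q3} → {q0}.
The final set {q0} contains the accepting state q0.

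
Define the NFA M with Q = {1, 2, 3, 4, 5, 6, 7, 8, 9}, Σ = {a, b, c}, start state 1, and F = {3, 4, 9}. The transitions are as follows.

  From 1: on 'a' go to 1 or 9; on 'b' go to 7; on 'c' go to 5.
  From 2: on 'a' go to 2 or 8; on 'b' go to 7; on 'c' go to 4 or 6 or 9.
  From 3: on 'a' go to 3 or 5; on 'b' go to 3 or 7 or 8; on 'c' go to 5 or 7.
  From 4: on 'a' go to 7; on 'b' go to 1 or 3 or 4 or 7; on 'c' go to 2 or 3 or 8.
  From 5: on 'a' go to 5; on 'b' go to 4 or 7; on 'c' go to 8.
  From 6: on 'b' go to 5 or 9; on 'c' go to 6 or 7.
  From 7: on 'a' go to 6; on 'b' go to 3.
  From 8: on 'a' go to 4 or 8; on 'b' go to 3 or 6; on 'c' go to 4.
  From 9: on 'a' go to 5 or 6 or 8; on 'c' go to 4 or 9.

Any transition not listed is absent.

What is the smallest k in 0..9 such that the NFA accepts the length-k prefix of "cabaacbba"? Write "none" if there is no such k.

Start in {1}.
Read 'c': 1→{5}; now {5}.
Read 'a': 5→{5}; now {5}.
Read 'b': 5→{4, 7}; now {4, 7}.
None of the earlier sets intersect F, but {4, 7} does.

3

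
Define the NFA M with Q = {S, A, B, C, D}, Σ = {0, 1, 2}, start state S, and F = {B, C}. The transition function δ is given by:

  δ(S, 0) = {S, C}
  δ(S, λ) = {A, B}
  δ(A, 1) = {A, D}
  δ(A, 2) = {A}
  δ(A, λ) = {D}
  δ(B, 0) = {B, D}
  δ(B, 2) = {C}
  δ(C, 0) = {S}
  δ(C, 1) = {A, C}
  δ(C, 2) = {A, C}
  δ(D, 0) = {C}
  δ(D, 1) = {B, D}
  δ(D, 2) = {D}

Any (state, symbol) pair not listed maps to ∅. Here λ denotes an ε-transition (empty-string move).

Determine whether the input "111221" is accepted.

Yes

Start: ε-closure({S}) = {S, A, B, D}.
Read '1': {S, A, B, D} → {A, B, D}.
Read '1': {A, B, D} → {A, B, D}.
Read '1': {A, B, D} → {A, B, D}.
Read '2': {A, B, D} → {A, C, D}.
Read '2': {A, C, D} → {A, C, D}.
Read '1': {A, C, D} → {A, B, C, D}.
The final set {A, B, C, D} contains the accepting states B, C.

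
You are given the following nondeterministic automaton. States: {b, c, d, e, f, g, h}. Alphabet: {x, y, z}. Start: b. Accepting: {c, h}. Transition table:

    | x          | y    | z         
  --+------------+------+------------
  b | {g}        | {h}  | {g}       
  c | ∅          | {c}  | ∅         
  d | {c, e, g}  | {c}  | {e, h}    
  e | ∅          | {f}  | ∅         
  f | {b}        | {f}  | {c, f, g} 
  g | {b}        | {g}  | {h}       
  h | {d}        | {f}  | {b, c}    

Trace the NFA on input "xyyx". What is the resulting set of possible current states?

Start in {b}.
Read 'x': b→{g}; now {g}.
Read 'y': g→{g}; now {g}.
Read 'y': g→{g}; now {g}.
Read 'x': g→{b}; now {b}.

{b}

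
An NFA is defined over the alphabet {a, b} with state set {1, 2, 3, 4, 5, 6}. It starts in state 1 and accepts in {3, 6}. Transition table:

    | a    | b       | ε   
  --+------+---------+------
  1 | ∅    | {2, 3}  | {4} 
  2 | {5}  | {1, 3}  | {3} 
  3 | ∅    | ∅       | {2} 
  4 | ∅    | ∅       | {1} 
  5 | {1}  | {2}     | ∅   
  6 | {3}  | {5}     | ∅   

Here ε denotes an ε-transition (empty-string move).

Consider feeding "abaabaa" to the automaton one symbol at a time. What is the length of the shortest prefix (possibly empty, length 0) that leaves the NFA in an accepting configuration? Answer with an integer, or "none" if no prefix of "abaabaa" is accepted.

none

Start: ε-closure({1}) = {1, 4}.
Read 'a': 1→∅, 4→∅; now ∅.
The set is empty and remains empty for the remaining 6 symbols.
No reachable set along the way intersects F.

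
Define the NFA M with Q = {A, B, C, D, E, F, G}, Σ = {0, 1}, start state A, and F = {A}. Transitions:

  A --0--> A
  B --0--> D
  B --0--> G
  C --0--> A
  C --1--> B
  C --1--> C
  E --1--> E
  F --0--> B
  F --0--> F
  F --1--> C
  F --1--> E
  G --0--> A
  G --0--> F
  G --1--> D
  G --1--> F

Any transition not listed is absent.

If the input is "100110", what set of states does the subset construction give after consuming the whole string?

Start in {A}.
Read '1': A→∅; now ∅.
The set is empty and remains empty for the remaining 5 symbols.

∅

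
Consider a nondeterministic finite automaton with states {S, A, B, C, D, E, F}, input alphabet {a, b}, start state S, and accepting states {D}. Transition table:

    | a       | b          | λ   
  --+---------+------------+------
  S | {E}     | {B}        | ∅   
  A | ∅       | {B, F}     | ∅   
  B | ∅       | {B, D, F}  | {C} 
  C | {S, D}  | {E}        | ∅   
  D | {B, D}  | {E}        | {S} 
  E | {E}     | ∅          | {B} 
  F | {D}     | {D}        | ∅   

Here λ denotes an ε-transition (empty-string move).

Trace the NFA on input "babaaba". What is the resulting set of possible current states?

Start in {S}.
Read 'b': S→{B}; union {B}; ε-closure = {B, C}.
Read 'a': B→∅, C→{S, D}; now {S, D}.
Read 'b': S→{B}, D→{E}; union {B, E}; ε-closure = {B, C, E}.
Read 'a': B→∅, C→{S, D}, E→{E}; union {S, D, E}; ε-closure = {S, B, C, D, E}.
Read 'a': S→{E}, B→∅, C→{S, D}, D→{B, D}, E→{E}; union {S, B, D, E}; ε-closure = {S, B, C, D, E}.
Read 'b': S→{B}, B→{B, D, F}, C→{E}, D→{E}, E→∅; union {B, D, E, F}; ε-closure = {S, B, C, D, E, F}.
Read 'a': S→{E}, B→∅, C→{S, D}, D→{B, D}, E→{E}, F→{D}; union {S, B, D, E}; ε-closure = {S, B, C, D, E}.

{S, B, C, D, E}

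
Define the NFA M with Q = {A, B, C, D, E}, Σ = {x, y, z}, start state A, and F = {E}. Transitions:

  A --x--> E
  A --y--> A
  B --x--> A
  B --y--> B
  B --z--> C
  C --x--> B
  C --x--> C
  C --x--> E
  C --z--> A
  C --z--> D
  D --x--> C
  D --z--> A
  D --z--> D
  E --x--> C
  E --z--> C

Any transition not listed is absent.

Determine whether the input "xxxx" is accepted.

Yes

Start in {A}.
Read 'x': {A} → {E}.
Read 'x': {E} → {C}.
Read 'x': {C} → {B, C, E}.
Read 'x': {B, C, E} → {A, B, C, E}.
The final set {A, B, C, E} contains the accepting state E.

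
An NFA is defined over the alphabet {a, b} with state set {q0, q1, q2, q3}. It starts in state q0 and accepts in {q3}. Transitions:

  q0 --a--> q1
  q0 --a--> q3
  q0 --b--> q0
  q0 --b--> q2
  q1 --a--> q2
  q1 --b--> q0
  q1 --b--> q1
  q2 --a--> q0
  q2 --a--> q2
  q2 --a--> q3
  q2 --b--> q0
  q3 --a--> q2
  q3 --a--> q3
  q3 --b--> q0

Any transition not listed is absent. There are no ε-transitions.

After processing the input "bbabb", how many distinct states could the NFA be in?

3

Start in {q0}.
Read 'b': {q0} → {q0, q2}.
Read 'b': {q0, q2} → {q0, q2}.
Read 'a': {q0, q2} → {q0, q1, q2, q3}.
Read 'b': {q0, q1, q2, q3} → {q0, q1, q2}.
Read 'b': {q0, q1, q2} → {q0, q1, q2}.
That set has 3 states.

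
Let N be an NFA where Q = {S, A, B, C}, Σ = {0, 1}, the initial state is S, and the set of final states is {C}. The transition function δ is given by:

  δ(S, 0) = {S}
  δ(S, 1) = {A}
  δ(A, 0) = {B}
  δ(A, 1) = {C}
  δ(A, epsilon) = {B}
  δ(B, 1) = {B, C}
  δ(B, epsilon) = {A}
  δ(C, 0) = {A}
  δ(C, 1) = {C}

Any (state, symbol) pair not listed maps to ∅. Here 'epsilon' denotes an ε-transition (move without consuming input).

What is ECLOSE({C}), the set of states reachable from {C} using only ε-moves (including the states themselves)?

{C}

Begin with {C}.
No ε-moves leave this set, so the closure equals the set itself.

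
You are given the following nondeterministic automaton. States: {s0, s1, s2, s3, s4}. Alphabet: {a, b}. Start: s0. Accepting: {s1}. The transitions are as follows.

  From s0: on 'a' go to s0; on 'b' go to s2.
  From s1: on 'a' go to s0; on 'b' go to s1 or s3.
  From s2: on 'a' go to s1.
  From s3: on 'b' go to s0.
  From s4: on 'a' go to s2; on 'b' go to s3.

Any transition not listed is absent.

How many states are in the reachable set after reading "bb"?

0

Start in {s0}.
Read 'b': {s0} → {s2}.
Read 'b': {s2} → ∅.
That set has 0 states.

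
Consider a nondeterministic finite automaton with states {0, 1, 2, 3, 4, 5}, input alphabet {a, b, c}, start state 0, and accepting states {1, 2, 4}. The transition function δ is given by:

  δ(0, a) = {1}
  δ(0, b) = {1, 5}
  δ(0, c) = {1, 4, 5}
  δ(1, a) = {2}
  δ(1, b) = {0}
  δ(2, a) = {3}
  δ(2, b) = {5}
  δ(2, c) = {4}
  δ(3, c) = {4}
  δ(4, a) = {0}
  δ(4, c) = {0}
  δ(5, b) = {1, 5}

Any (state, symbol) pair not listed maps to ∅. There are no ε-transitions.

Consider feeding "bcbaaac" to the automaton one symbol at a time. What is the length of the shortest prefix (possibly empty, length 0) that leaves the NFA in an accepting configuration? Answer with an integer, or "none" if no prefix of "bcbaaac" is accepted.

Start in {0}.
Read 'b': 0→{1, 5}; now {1, 5}.
None of the earlier sets intersect F, but {1, 5} does.

1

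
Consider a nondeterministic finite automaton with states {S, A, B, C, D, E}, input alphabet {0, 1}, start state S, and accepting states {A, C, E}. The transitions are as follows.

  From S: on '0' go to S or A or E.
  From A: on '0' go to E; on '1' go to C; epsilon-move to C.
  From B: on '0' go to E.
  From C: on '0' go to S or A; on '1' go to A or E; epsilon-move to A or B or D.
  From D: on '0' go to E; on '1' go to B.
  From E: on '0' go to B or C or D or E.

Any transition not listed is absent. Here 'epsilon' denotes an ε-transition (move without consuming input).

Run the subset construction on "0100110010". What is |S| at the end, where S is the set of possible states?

Start in {S}.
Read '0': S→{S, A, E}; union {S, A, E}; ε-closure = {S, A, B, C, D, E}.
Read '1': S→∅, A→{C}, B→∅, C→{A, E}, D→{B}, E→∅; union {A, B, C, E}; ε-closure = {A, B, C, D, E}.
Read '0': A→{E}, B→{E}, C→{S, A}, D→{E}, E→{B, C, D, E}; now {S, A, B, C, D, E}.
Read '0': S→{S, A, E}, A→{E}, B→{E}, C→{S, A}, D→{E}, E→{B, C, D, E}; now {S, A, B, C, D, E}.
Read '1': S→∅, A→{C}, B→∅, C→{A, E}, D→{B}, E→∅; union {A, B, C, E}; ε-closure = {A, B, C, D, E}.
Read '1': A→{C}, B→∅, C→{A, E}, D→{B}, E→∅; union {A, B, C, E}; ε-closure = {A, B, C, D, E}.
Read '0': A→{E}, B→{E}, C→{S, A}, D→{E}, E→{B, C, D, E}; now {S, A, B, C, D, E}.
Read '0': S→{S, A, E}, A→{E}, B→{E}, C→{S, A}, D→{E}, E→{B, C, D, E}; now {S, A, B, C, D, E}.
Read '1': S→∅, A→{C}, B→∅, C→{A, E}, D→{B}, E→∅; union {A, B, C, E}; ε-closure = {A, B, C, D, E}.
Read '0': A→{E}, B→{E}, C→{S, A}, D→{E}, E→{B, C, D, E}; now {S, A, B, C, D, E}.
That set has 6 states.

6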